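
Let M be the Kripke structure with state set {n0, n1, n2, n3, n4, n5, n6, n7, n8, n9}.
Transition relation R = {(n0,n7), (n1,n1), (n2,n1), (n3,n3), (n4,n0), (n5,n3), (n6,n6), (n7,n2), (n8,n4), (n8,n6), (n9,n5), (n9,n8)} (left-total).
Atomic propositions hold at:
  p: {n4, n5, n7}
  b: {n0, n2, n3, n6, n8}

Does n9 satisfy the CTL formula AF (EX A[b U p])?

Yes

A[b U p]: least fixpoint, start Z0 = Sat(p) = {n4, n5, n7}, add states in Sat(b) with every successor in Z. Z1 = {n0, n4, n5, n7}; fixed.
Sat(A[b U p]) = {n0, n4, n5, n7}
Sat(EX A[b U p]) = {s : some successor in {n0, n4, n5, n7}} = {n0, n4, n8, n9}
AF (EX A[b U p]): least fixpoint, start Z0 = {n0, n4, n8, n9}, add states with every successor in Z. Already a fixed point.
Sat(AF (EX A[b U p])) = {n0, n4, n8, n9}
n9 ∈ Sat(AF (EX A[b U p])) = {n0, n4, n8, n9}, so the formula holds at n9.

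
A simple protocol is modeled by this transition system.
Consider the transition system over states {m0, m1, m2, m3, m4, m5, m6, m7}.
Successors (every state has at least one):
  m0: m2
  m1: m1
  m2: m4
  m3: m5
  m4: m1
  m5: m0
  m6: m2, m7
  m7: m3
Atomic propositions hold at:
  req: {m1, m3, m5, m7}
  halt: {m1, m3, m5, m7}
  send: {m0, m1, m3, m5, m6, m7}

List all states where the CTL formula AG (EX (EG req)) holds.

{m1, m4}

EG req: greatest fixpoint, start Z0 = {m1, m3, m5, m7}, keep only states in Sat with some successor in Z. Z1 = {m1, m3, m7}; Z2 = {m1, m7}; Z3 = {m1}; fixed.
Sat(EG req) = {m1}
Sat(EX (EG req)) = {s : some successor in {m1}} = {m1, m4}
AG (EX (EG req)): greatest fixpoint, start Z0 = {m1, m4}, keep only states in Sat with every successor in Z. Already a fixed point.
Sat(AG (EX (EG req))) = {m1, m4}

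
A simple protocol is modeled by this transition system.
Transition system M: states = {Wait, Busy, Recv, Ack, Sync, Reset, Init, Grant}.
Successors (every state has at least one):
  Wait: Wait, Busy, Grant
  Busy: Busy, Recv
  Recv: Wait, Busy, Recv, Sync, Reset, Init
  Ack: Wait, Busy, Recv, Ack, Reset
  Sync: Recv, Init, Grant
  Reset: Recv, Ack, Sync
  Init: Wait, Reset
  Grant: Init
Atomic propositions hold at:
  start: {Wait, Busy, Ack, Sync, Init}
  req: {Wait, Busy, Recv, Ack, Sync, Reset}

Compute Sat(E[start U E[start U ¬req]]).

{Wait, Ack, Sync, Init, Grant}

Sat(¬req) = {Init, Grant}
E[start U ¬req]: least fixpoint, start Z0 = Sat(¬req) = {Init, Grant}, add states in Sat(start) with some successor in Z. Z1 = {Wait, Sync, Init, Grant}; Z2 = {Wait, Ack, Sync, Init, Grant}; fixed.
Sat(E[start U ¬req]) = {Wait, Ack, Sync, Init, Grant}
E[start U E[start U ¬req]]: least fixpoint, start Z0 = Sat(E[start U ¬req]) = {Wait, Ack, Sync, Init, Grant}, add states in Sat(start) with some successor in Z. Already a fixed point.
Sat(E[start U E[start U ¬req]]) = {Wait, Ack, Sync, Init, Grant}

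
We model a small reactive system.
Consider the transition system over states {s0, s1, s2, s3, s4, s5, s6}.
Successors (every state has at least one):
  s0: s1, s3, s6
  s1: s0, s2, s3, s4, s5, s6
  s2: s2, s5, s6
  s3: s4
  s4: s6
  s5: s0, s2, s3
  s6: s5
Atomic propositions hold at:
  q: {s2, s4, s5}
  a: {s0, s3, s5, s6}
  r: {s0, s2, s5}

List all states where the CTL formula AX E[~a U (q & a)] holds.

{s6}

Sat(~a) = {s1, s2, s4}
Sat(q & a) = {s5}
E[~a U (q & a)]: least fixpoint, start Z0 = Sat((q & a)) = {s5}, add states in Sat(~a) with some successor in Z. Z1 = {s1, s2, s5}; fixed.
Sat(E[~a U (q & a)]) = {s1, s2, s5}
Sat(AX E[~a U (q & a)]) = {s : every successor in {s1, s2, s5}} = {s6}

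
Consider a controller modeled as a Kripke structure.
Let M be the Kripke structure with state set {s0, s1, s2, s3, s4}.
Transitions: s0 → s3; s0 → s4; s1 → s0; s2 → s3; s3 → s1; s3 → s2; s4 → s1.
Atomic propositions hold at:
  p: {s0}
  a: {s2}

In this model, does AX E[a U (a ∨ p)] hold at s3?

No

Sat(a ∨ p) = {s0, s2}
E[a U (a ∨ p)]: least fixpoint, start Z0 = Sat((a ∨ p)) = {s0, s2}, add states in Sat(a) with some successor in Z. Already a fixed point.
Sat(E[a U (a ∨ p)]) = {s0, s2}
Sat(AX E[a U (a ∨ p)]) = {s : every successor in {s0, s2}} = {s1}
s3 ∉ Sat(AX E[a U (a ∨ p)]) = {s1}, so the formula does not hold at s3.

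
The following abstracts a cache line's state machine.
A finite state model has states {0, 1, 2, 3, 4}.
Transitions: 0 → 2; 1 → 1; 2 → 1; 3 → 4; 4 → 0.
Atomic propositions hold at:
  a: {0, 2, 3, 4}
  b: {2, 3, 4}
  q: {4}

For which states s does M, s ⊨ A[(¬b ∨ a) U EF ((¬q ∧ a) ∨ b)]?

{0, 2, 3, 4}

Sat(¬b) = {0, 1}
Sat(¬b ∨ a) = {0, 1, 2, 3, 4}
Sat(¬q) = {0, 1, 2, 3}
Sat(¬q ∧ a) = {0, 2, 3}
Sat((¬q ∧ a) ∨ b) = {0, 2, 3, 4}
EF ((¬q ∧ a) ∨ b): least fixpoint, start Z0 = {0, 2, 3, 4}, add states with some successor in Z. Already a fixed point.
Sat(EF ((¬q ∧ a) ∨ b)) = {0, 2, 3, 4}
A[(¬b ∨ a) U EF ((¬q ∧ a) ∨ b)]: least fixpoint, start Z0 = Sat(EF ((¬q ∧ a) ∨ b)) = {0, 2, 3, 4}, add states in Sat(¬b ∨ a) with every successor in Z. Already a fixed point.
Sat(A[(¬b ∨ a) U EF ((¬q ∧ a) ∨ b)]) = {0, 2, 3, 4}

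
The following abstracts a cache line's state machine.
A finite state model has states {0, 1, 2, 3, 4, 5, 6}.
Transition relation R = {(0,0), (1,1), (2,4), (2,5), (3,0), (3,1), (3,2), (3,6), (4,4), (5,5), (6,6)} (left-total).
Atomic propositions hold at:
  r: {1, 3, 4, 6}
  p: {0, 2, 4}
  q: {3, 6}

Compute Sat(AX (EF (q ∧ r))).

{6}

Sat(q ∧ r) = {3, 6}
EF (q ∧ r): least fixpoint, start Z0 = {3, 6}, add states with some successor in Z. Already a fixed point.
Sat(EF (q ∧ r)) = {3, 6}
Sat(AX (EF (q ∧ r))) = {s : every successor in {3, 6}} = {6}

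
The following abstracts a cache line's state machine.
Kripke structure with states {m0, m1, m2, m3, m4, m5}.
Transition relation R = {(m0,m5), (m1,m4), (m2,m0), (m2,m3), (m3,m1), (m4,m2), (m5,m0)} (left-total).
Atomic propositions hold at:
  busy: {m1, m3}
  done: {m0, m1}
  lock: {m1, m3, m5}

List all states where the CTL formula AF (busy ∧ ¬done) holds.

Sat(¬done) = {m2, m3, m4, m5}
Sat(busy ∧ ¬done) = {m3}
AF (busy ∧ ¬done): least fixpoint, start Z0 = {m3}, add states with every successor in Z. Already a fixed point.
Sat(AF (busy ∧ ¬done)) = {m3}

{m3}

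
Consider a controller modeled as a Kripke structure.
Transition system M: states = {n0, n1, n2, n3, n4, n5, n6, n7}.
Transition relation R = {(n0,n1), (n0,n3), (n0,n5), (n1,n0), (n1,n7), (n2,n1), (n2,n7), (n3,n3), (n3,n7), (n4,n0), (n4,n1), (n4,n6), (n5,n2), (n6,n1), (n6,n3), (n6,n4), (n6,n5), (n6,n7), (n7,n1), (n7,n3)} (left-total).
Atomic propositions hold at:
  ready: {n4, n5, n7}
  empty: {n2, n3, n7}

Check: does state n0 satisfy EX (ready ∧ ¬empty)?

Yes

Sat(¬empty) = {n0, n1, n4, n5, n6}
Sat(ready ∧ ¬empty) = {n4, n5}
Sat(EX (ready ∧ ¬empty)) = {s : some successor in {n4, n5}} = {n0, n6}
n0 ∈ Sat(EX (ready ∧ ¬empty)) = {n0, n6}, so the formula holds at n0.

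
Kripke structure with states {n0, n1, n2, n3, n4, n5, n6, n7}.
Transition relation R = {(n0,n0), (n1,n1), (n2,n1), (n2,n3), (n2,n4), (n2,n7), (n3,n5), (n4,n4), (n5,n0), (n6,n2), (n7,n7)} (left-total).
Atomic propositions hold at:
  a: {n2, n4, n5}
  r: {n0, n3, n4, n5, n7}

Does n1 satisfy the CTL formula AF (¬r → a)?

Sat(¬r) = {n1, n2, n6}
Sat(¬r → a) = {n0, n2, n3, n4, n5, n7}
AF (¬r → a): least fixpoint, start Z0 = {n0, n2, n3, n4, n5, n7}, add states with every successor in Z. Z1 = {n0, n2, n3, n4, n5, n6, n7}; fixed.
Sat(AF (¬r → a)) = {n0, n2, n3, n4, n5, n6, n7}
n1 ∉ Sat(AF (¬r → a)) = {n0, n2, n3, n4, n5, n6, n7}, so the formula does not hold at n1.

No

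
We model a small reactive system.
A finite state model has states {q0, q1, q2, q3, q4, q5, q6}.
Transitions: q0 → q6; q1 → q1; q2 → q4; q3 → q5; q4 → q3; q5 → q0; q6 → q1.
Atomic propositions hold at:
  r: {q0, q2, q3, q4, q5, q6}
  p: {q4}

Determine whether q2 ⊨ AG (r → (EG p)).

EG p: greatest fixpoint, start Z0 = {q4}, keep only states in Sat with some successor in Z. Z1 = ∅; fixed.
Sat(EG p) = ∅
Sat(r → (EG p)) = {q1}
AG (r → (EG p)): greatest fixpoint, start Z0 = {q1}, keep only states in Sat with every successor in Z. Already a fixed point.
Sat(AG (r → (EG p))) = {q1}
q2 ∉ Sat(AG (r → (EG p))) = {q1}, so the formula does not hold at q2.

No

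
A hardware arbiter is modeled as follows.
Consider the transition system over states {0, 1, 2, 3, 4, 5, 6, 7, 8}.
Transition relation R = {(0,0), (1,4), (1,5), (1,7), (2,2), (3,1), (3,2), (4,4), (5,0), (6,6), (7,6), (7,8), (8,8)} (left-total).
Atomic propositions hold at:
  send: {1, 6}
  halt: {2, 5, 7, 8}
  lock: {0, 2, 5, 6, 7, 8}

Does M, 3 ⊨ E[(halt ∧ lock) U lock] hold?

No

Sat(halt ∧ lock) = {2, 5, 7, 8}
E[(halt ∧ lock) U lock]: least fixpoint, start Z0 = Sat(lock) = {0, 2, 5, 6, 7, 8}, add states in Sat(halt ∧ lock) with some successor in Z. Already a fixed point.
Sat(E[(halt ∧ lock) U lock]) = {0, 2, 5, 6, 7, 8}
3 ∉ Sat(E[(halt ∧ lock) U lock]) = {0, 2, 5, 6, 7, 8}, so the formula does not hold at 3.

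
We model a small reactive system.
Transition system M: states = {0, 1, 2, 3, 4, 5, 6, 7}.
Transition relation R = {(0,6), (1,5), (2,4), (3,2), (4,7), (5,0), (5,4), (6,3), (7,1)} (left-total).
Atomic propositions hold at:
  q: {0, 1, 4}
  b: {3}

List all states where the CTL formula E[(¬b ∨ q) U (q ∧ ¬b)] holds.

Sat(¬b) = {0, 1, 2, 4, 5, 6, 7}
Sat(¬b ∨ q) = {0, 1, 2, 4, 5, 6, 7}
Sat(q ∧ ¬b) = {0, 1, 4}
E[(¬b ∨ q) U (q ∧ ¬b)]: least fixpoint, start Z0 = Sat((q ∧ ¬b)) = {0, 1, 4}, add states in Sat(¬b ∨ q) with some successor in Z. Z1 = {0, 1, 2, 4, 5, 7}; fixed.
Sat(E[(¬b ∨ q) U (q ∧ ¬b)]) = {0, 1, 2, 4, 5, 7}

{0, 1, 2, 4, 5, 7}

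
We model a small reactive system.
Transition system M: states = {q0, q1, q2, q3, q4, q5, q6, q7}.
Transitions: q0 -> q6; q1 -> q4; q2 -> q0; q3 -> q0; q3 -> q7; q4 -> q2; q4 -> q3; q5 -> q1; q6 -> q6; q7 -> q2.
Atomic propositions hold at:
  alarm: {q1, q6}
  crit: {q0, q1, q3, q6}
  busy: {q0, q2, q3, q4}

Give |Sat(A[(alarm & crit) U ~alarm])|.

Sat(alarm & crit) = {q1, q6}
Sat(~alarm) = {q0, q2, q3, q4, q5, q7}
A[(alarm & crit) U ~alarm]: least fixpoint, start Z0 = Sat(~alarm) = {q0, q2, q3, q4, q5, q7}, add states in Sat(alarm & crit) with every successor in Z. Z1 = {q0, q1, q2, q3, q4, q5, q7}; fixed.
Sat(A[(alarm & crit) U ~alarm]) = {q0, q1, q2, q3, q4, q5, q7}
|Sat(A[(alarm & crit) U ~alarm])| = |{q0, q1, q2, q3, q4, q5, q7}| = 7.

7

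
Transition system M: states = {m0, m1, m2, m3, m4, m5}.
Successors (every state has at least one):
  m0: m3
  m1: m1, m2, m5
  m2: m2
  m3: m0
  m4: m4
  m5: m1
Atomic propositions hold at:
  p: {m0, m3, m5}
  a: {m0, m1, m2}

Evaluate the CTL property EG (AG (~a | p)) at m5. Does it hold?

No

Sat(~a) = {m3, m4, m5}
Sat(~a | p) = {m0, m3, m4, m5}
AG (~a | p): greatest fixpoint, start Z0 = {m0, m3, m4, m5}, keep only states in Sat with every successor in Z. Z1 = {m0, m3, m4}; fixed.
Sat(AG (~a | p)) = {m0, m3, m4}
EG (AG (~a | p)): greatest fixpoint, start Z0 = {m0, m3, m4}, keep only states in Sat with some successor in Z. Already a fixed point.
Sat(EG (AG (~a | p))) = {m0, m3, m4}
m5 ∉ Sat(EG (AG (~a | p))) = {m0, m3, m4}, so the formula does not hold at m5.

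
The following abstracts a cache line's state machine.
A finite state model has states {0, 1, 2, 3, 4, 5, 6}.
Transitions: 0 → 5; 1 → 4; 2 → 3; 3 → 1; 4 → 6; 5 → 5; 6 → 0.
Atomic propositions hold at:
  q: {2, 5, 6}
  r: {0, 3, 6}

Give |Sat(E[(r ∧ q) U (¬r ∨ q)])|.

5

Sat(r ∧ q) = {6}
Sat(¬r) = {1, 2, 4, 5}
Sat(¬r ∨ q) = {1, 2, 4, 5, 6}
E[(r ∧ q) U (¬r ∨ q)]: least fixpoint, start Z0 = Sat((¬r ∨ q)) = {1, 2, 4, 5, 6}, add states in Sat(r ∧ q) with some successor in Z. Already a fixed point.
Sat(E[(r ∧ q) U (¬r ∨ q)]) = {1, 2, 4, 5, 6}
|Sat(E[(r ∧ q) U (¬r ∨ q)])| = |{1, 2, 4, 5, 6}| = 5.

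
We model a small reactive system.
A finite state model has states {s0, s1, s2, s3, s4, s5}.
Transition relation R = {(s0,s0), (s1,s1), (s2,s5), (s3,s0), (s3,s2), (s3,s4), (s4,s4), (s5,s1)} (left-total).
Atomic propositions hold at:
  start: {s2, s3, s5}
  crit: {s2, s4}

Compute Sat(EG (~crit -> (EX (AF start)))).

Sat(~crit) = {s0, s1, s3, s5}
AF start: least fixpoint, start Z0 = {s2, s3, s5}, add states with every successor in Z. Already a fixed point.
Sat(AF start) = {s2, s3, s5}
Sat(EX (AF start)) = {s : some successor in {s2, s3, s5}} = {s2, s3}
Sat(~crit -> (EX (AF start))) = {s2, s3, s4}
EG (~crit -> (EX (AF start))): greatest fixpoint, start Z0 = {s2, s3, s4}, keep only states in Sat with some successor in Z. Z1 = {s3, s4}; fixed.
Sat(EG (~crit -> (EX (AF start)))) = {s3, s4}

{s3, s4}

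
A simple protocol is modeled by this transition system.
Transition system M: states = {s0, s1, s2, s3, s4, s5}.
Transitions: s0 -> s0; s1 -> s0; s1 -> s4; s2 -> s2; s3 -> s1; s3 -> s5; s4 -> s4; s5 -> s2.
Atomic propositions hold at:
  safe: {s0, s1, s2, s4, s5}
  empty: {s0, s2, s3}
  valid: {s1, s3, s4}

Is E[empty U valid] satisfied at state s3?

E[empty U valid]: least fixpoint, start Z0 = Sat(valid) = {s1, s3, s4}, add states in Sat(empty) with some successor in Z. Already a fixed point.
Sat(E[empty U valid]) = {s1, s3, s4}
s3 ∈ Sat(E[empty U valid]) = {s1, s3, s4}, so the formula holds at s3.

Yes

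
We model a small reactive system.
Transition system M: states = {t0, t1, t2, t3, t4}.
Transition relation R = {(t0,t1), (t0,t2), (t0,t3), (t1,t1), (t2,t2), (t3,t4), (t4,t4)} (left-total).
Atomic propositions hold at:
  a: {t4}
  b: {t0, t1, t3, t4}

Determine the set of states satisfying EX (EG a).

EG a: greatest fixpoint, start Z0 = {t4}, keep only states in Sat with some successor in Z. Already a fixed point.
Sat(EG a) = {t4}
Sat(EX (EG a)) = {s : some successor in {t4}} = {t3, t4}

{t3, t4}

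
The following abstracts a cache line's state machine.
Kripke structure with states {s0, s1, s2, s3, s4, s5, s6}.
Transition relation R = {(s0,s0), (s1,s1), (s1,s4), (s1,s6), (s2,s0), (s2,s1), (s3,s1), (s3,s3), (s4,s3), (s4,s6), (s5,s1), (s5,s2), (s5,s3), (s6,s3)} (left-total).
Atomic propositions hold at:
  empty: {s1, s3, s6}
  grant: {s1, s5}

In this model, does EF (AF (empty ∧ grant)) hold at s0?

Sat(empty ∧ grant) = {s1}
AF (empty ∧ grant): least fixpoint, start Z0 = {s1}, add states with every successor in Z. Already a fixed point.
Sat(AF (empty ∧ grant)) = {s1}
EF (AF (empty ∧ grant)): least fixpoint, start Z0 = {s1}, add states with some successor in Z. Z1 = {s1, s2, s3, s5}; Z2 = {s1, s2, s3, s4, s5, s6}; fixed.
Sat(EF (AF (empty ∧ grant))) = {s1, s2, s3, s4, s5, s6}
s0 ∉ Sat(EF (AF (empty ∧ grant))) = {s1, s2, s3, s4, s5, s6}, so the formula does not hold at s0.

No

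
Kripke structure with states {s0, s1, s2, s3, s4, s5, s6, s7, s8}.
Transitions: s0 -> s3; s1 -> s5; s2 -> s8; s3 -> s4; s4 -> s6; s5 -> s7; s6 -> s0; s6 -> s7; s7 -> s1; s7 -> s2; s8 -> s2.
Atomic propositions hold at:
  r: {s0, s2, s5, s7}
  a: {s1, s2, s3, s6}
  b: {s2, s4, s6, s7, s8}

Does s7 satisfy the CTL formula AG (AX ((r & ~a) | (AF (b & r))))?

Yes

Sat(~a) = {s0, s4, s5, s7, s8}
Sat(r & ~a) = {s0, s5, s7}
Sat(b & r) = {s2, s7}
AF (b & r): least fixpoint, start Z0 = {s2, s7}, add states with every successor in Z. Z1 = {s2, s5, s7, s8}; Z2 = {s1, s2, s5, s7, s8}; fixed.
Sat(AF (b & r)) = {s1, s2, s5, s7, s8}
Sat((r & ~a) | (AF (b & r))) = {s0, s1, s2, s5, s7, s8}
Sat(AX ((r & ~a) | (AF (b & r)))) = {s : every successor in {s0, s1, s2, s5, s7, s8}} = {s1, s2, s5, s6, s7, s8}
AG (AX ((r & ~a) | (AF (b & r)))): greatest fixpoint, start Z0 = {s1, s2, s5, s6, s7, s8}, keep only states in Sat with every successor in Z. Z1 = {s1, s2, s5, s7, s8}; fixed.
Sat(AG (AX ((r & ~a) | (AF (b & r))))) = {s1, s2, s5, s7, s8}
s7 ∈ Sat(AG (AX ((r & ~a) | (AF (b & r))))) = {s1, s2, s5, s7, s8}, so the formula holds at s7.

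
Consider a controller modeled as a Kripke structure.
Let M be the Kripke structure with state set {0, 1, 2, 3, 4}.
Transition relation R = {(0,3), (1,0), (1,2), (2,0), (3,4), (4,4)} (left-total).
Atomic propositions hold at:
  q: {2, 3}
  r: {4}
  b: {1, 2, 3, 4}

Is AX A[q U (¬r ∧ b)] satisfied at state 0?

Yes

Sat(¬r) = {0, 1, 2, 3}
Sat(¬r ∧ b) = {1, 2, 3}
A[q U (¬r ∧ b)]: least fixpoint, start Z0 = Sat((¬r ∧ b)) = {1, 2, 3}, add states in Sat(q) with every successor in Z. Already a fixed point.
Sat(A[q U (¬r ∧ b)]) = {1, 2, 3}
Sat(AX A[q U (¬r ∧ b)]) = {s : every successor in {1, 2, 3}} = {0}
0 ∈ Sat(AX A[q U (¬r ∧ b)]) = {0}, so the formula holds at 0.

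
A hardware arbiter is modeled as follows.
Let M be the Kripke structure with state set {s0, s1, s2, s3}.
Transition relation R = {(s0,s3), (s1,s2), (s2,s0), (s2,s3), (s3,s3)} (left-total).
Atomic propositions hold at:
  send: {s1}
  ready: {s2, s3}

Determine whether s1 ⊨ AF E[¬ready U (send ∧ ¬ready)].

Sat(¬ready) = {s0, s1}
Sat(send ∧ ¬ready) = {s1}
E[¬ready U (send ∧ ¬ready)]: least fixpoint, start Z0 = Sat((send ∧ ¬ready)) = {s1}, add states in Sat(¬ready) with some successor in Z. Already a fixed point.
Sat(E[¬ready U (send ∧ ¬ready)]) = {s1}
AF E[¬ready U (send ∧ ¬ready)]: least fixpoint, start Z0 = {s1}, add states with every successor in Z. Already a fixed point.
Sat(AF E[¬ready U (send ∧ ¬ready)]) = {s1}
s1 ∈ Sat(AF E[¬ready U (send ∧ ¬ready)]) = {s1}, so the formula holds at s1.

Yes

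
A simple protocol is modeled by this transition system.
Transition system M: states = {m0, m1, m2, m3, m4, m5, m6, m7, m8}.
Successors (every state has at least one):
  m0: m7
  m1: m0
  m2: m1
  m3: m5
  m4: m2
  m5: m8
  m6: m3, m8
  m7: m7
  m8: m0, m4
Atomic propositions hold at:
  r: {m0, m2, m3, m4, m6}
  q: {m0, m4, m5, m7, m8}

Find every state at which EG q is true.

EG q: greatest fixpoint, start Z0 = {m0, m4, m5, m7, m8}, keep only states in Sat with some successor in Z. Z1 = {m0, m5, m7, m8}; fixed.
Sat(EG q) = {m0, m5, m7, m8}

{m0, m5, m7, m8}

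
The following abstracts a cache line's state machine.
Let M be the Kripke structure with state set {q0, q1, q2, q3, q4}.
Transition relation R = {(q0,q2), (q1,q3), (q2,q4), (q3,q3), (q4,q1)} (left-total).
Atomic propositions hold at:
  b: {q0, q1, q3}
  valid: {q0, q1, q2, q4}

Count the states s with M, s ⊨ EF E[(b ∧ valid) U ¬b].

Sat(b ∧ valid) = {q0, q1}
Sat(¬b) = {q2, q4}
E[(b ∧ valid) U ¬b]: least fixpoint, start Z0 = Sat(¬b) = {q2, q4}, add states in Sat(b ∧ valid) with some successor in Z. Z1 = {q0, q2, q4}; fixed.
Sat(E[(b ∧ valid) U ¬b]) = {q0, q2, q4}
EF E[(b ∧ valid) U ¬b]: least fixpoint, start Z0 = {q0, q2, q4}, add states with some successor in Z. Already a fixed point.
Sat(EF E[(b ∧ valid) U ¬b]) = {q0, q2, q4}
|Sat(EF E[(b ∧ valid) U ¬b])| = |{q0, q2, q4}| = 3.

3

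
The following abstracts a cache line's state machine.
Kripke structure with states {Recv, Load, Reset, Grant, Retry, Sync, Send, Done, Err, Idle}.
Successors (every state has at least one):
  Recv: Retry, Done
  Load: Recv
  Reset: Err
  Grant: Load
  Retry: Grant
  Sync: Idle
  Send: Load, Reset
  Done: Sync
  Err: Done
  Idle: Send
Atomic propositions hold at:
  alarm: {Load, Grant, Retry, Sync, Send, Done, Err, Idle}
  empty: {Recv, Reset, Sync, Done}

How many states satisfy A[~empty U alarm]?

Sat(~empty) = {Load, Grant, Retry, Send, Err, Idle}
A[~empty U alarm]: least fixpoint, start Z0 = Sat(alarm) = {Load, Grant, Retry, Sync, Send, Done, Err, Idle}, add states in Sat(~empty) with every successor in Z. Already a fixed point.
Sat(A[~empty U alarm]) = {Load, Grant, Retry, Sync, Send, Done, Err, Idle}
|Sat(A[~empty U alarm])| = |{Load, Grant, Retry, Sync, Send, Done, Err, Idle}| = 8.

8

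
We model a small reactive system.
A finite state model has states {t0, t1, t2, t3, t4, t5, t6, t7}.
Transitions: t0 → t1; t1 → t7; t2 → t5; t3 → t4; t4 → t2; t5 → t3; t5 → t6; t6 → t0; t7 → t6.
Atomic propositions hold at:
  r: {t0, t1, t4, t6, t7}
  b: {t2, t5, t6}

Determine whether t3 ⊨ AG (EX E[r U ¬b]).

Sat(¬b) = {t0, t1, t3, t4, t7}
E[r U ¬b]: least fixpoint, start Z0 = Sat(¬b) = {t0, t1, t3, t4, t7}, add states in Sat(r) with some successor in Z. Z1 = {t0, t1, t3, t4, t6, t7}; fixed.
Sat(E[r U ¬b]) = {t0, t1, t3, t4, t6, t7}
Sat(EX E[r U ¬b]) = {s : some successor in {t0, t1, t3, t4, t6, t7}} = {t0, t1, t3, t5, t6, t7}
AG (EX E[r U ¬b]): greatest fixpoint, start Z0 = {t0, t1, t3, t5, t6, t7}, keep only states in Sat with every successor in Z. Z1 = {t0, t1, t5, t6, t7}; Z2 = {t0, t1, t6, t7}; fixed.
Sat(AG (EX E[r U ¬b])) = {t0, t1, t6, t7}
t3 ∉ Sat(AG (EX E[r U ¬b])) = {t0, t1, t6, t7}, so the formula does not hold at t3.

No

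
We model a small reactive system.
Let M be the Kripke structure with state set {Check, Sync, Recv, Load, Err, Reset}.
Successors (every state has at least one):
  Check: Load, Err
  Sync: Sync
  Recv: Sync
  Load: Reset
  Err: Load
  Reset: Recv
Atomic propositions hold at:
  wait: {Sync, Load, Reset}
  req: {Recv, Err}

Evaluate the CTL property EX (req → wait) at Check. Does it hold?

Sat(req → wait) = {Check, Sync, Load, Reset}
Sat(EX (req → wait)) = {s : some successor in {Check, Sync, Load, Reset}} = {Check, Sync, Recv, Load, Err}
Check ∈ Sat(EX (req → wait)) = {Check, Sync, Recv, Load, Err}, so the formula holds at Check.

Yes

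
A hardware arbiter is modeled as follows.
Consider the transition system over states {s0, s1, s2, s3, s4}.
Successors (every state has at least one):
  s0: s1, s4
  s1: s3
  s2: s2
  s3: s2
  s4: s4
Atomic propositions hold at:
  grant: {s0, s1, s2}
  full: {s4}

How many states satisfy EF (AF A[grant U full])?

2

A[grant U full]: least fixpoint, start Z0 = Sat(full) = {s4}, add states in Sat(grant) with every successor in Z. Already a fixed point.
Sat(A[grant U full]) = {s4}
AF A[grant U full]: least fixpoint, start Z0 = {s4}, add states with every successor in Z. Already a fixed point.
Sat(AF A[grant U full]) = {s4}
EF (AF A[grant U full]): least fixpoint, start Z0 = {s4}, add states with some successor in Z. Z1 = {s0, s4}; fixed.
Sat(EF (AF A[grant U full])) = {s0, s4}
|Sat(EF (AF A[grant U full]))| = |{s0, s4}| = 2.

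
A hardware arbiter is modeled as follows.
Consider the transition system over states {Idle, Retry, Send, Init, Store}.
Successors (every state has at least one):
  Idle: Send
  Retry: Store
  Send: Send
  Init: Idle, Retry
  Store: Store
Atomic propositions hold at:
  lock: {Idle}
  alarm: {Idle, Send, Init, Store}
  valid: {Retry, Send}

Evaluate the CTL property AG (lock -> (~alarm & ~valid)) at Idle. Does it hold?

No

Sat(~alarm) = {Retry}
Sat(~valid) = {Idle, Init, Store}
Sat(~alarm & ~valid) = ∅
Sat(lock -> (~alarm & ~valid)) = {Retry, Send, Init, Store}
AG (lock -> (~alarm & ~valid)): greatest fixpoint, start Z0 = {Retry, Send, Init, Store}, keep only states in Sat with every successor in Z. Z1 = {Retry, Send, Store}; fixed.
Sat(AG (lock -> (~alarm & ~valid))) = {Retry, Send, Store}
Idle ∉ Sat(AG (lock -> (~alarm & ~valid))) = {Retry, Send, Store}, so the formula does not hold at Idle.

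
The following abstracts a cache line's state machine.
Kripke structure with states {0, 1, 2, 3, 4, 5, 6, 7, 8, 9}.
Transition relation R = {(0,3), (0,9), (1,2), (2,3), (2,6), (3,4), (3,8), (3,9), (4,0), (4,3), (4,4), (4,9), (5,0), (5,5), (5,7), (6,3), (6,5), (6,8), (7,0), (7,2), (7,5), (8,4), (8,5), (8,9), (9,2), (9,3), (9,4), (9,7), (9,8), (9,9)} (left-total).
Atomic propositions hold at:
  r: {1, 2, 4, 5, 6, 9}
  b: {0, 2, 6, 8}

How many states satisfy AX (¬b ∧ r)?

Sat(¬b) = {1, 3, 4, 5, 7, 9}
Sat(¬b ∧ r) = {1, 4, 5, 9}
Sat(AX (¬b ∧ r)) = {s : every successor in {1, 4, 5, 9}} = {8}
|Sat(AX (¬b ∧ r))| = |{8}| = 1.

1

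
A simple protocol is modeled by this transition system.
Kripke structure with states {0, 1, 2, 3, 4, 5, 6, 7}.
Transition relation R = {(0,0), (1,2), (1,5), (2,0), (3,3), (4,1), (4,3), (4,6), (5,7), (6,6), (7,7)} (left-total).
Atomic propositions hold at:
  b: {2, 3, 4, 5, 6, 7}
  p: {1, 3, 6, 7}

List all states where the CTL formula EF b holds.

EF b: least fixpoint, start Z0 = {2, 3, 4, 5, 6, 7}, add states with some successor in Z. Z1 = {1, 2, 3, 4, 5, 6, 7}; fixed.
Sat(EF b) = {1, 2, 3, 4, 5, 6, 7}

{1, 2, 3, 4, 5, 6, 7}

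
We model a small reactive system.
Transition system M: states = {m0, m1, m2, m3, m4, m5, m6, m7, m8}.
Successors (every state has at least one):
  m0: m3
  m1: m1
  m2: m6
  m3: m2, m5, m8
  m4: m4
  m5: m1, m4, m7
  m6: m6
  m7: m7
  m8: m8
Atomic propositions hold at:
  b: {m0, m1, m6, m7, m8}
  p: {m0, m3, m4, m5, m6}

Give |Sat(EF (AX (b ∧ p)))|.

4

Sat(b ∧ p) = {m0, m6}
Sat(AX (b ∧ p)) = {s : every successor in {m0, m6}} = {m2, m6}
EF (AX (b ∧ p)): least fixpoint, start Z0 = {m2, m6}, add states with some successor in Z. Z1 = {m2, m3, m6}; Z2 = {m0, m2, m3, m6}; fixed.
Sat(EF (AX (b ∧ p))) = {m0, m2, m3, m6}
|Sat(EF (AX (b ∧ p)))| = |{m0, m2, m3, m6}| = 4.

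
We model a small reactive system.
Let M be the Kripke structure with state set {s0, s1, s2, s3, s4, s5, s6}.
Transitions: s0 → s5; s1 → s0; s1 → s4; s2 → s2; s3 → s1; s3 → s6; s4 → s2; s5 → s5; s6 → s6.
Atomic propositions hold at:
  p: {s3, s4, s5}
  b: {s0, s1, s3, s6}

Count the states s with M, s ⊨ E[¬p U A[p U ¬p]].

6

Sat(¬p) = {s0, s1, s2, s6}
A[p U ¬p]: least fixpoint, start Z0 = Sat(¬p) = {s0, s1, s2, s6}, add states in Sat(p) with every successor in Z. Z1 = {s0, s1, s2, s3, s4, s6}; fixed.
Sat(A[p U ¬p]) = {s0, s1, s2, s3, s4, s6}
E[¬p U A[p U ¬p]]: least fixpoint, start Z0 = Sat(A[p U ¬p]) = {s0, s1, s2, s3, s4, s6}, add states in Sat(¬p) with some successor in Z. Already a fixed point.
Sat(E[¬p U A[p U ¬p]]) = {s0, s1, s2, s3, s4, s6}
|Sat(E[¬p U A[p U ¬p]])| = |{s0, s1, s2, s3, s4, s6}| = 6.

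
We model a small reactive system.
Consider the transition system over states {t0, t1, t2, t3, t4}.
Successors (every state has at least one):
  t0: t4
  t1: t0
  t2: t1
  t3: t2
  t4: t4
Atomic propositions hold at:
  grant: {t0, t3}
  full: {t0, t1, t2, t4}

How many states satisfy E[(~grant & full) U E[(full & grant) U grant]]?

4

Sat(~grant) = {t1, t2, t4}
Sat(~grant & full) = {t1, t2, t4}
Sat(full & grant) = {t0}
E[(full & grant) U grant]: least fixpoint, start Z0 = Sat(grant) = {t0, t3}, add states in Sat(full & grant) with some successor in Z. Already a fixed point.
Sat(E[(full & grant) U grant]) = {t0, t3}
E[(~grant & full) U E[(full & grant) U grant]]: least fixpoint, start Z0 = Sat(E[(full & grant) U grant]) = {t0, t3}, add states in Sat(~grant & full) with some successor in Z. Z1 = {t0, t1, t3}; Z2 = {t0, t1, t2, t3}; fixed.
Sat(E[(~grant & full) U E[(full & grant) U grant]]) = {t0, t1, t2, t3}
|Sat(E[(~grant & full) U E[(full & grant) U grant]])| = |{t0, t1, t2, t3}| = 4.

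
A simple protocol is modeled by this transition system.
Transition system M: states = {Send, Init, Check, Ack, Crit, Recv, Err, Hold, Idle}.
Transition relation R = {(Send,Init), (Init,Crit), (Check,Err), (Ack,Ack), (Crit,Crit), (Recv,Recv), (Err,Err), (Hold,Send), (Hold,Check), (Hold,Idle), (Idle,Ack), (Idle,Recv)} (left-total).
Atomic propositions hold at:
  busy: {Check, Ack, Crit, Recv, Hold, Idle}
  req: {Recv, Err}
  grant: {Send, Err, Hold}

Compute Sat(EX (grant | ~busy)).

Sat(~busy) = {Send, Init, Err}
Sat(grant | ~busy) = {Send, Init, Err, Hold}
Sat(EX (grant | ~busy)) = {s : some successor in {Send, Init, Err, Hold}} = {Send, Check, Err, Hold}

{Send, Check, Err, Hold}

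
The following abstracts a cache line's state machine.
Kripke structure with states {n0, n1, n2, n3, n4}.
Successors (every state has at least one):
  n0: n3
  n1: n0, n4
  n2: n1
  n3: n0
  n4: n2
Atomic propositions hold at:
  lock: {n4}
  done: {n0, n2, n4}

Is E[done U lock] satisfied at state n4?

E[done U lock]: least fixpoint, start Z0 = Sat(lock) = {n4}, add states in Sat(done) with some successor in Z. Already a fixed point.
Sat(E[done U lock]) = {n4}
n4 ∈ Sat(E[done U lock]) = {n4}, so the formula holds at n4.

Yes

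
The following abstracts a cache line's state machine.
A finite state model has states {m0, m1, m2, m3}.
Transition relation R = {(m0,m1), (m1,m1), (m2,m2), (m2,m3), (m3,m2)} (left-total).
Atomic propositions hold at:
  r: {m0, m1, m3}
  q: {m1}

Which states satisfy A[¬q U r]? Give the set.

Sat(¬q) = {m0, m2, m3}
A[¬q U r]: least fixpoint, start Z0 = Sat(r) = {m0, m1, m3}, add states in Sat(¬q) with every successor in Z. Already a fixed point.
Sat(A[¬q U r]) = {m0, m1, m3}

{m0, m1, m3}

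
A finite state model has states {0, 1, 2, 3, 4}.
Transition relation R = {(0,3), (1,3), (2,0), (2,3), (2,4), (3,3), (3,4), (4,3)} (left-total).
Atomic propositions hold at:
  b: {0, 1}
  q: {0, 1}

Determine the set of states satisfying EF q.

EF q: least fixpoint, start Z0 = {0, 1}, add states with some successor in Z. Z1 = {0, 1, 2}; fixed.
Sat(EF q) = {0, 1, 2}

{0, 1, 2}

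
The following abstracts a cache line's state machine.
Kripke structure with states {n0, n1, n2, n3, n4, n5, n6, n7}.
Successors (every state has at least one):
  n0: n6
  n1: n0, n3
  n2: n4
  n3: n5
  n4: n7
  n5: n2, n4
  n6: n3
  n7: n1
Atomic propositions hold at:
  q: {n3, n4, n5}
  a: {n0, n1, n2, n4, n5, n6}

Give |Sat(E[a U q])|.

E[a U q]: least fixpoint, start Z0 = Sat(q) = {n3, n4, n5}, add states in Sat(a) with some successor in Z. Z1 = {n1, n2, n3, n4, n5, n6}; Z2 = {n0, n1, n2, n3, n4, n5, n6}; fixed.
Sat(E[a U q]) = {n0, n1, n2, n3, n4, n5, n6}
|Sat(E[a U q])| = |{n0, n1, n2, n3, n4, n5, n6}| = 7.

7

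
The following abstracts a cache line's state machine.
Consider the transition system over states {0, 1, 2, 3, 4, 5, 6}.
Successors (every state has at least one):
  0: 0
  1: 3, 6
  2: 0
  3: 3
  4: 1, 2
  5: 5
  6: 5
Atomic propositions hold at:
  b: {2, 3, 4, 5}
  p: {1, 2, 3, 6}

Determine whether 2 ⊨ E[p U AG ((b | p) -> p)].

Yes

Sat(b | p) = {1, 2, 3, 4, 5, 6}
Sat((b | p) -> p) = {0, 1, 2, 3, 6}
AG ((b | p) -> p): greatest fixpoint, start Z0 = {0, 1, 2, 3, 6}, keep only states in Sat with every successor in Z. Z1 = {0, 1, 2, 3}; Z2 = {0, 2, 3}; fixed.
Sat(AG ((b | p) -> p)) = {0, 2, 3}
E[p U AG ((b | p) -> p)]: least fixpoint, start Z0 = Sat(AG ((b | p) -> p)) = {0, 2, 3}, add states in Sat(p) with some successor in Z. Z1 = {0, 1, 2, 3}; fixed.
Sat(E[p U AG ((b | p) -> p)]) = {0, 1, 2, 3}
2 ∈ Sat(E[p U AG ((b | p) -> p)]) = {0, 1, 2, 3}, so the formula holds at 2.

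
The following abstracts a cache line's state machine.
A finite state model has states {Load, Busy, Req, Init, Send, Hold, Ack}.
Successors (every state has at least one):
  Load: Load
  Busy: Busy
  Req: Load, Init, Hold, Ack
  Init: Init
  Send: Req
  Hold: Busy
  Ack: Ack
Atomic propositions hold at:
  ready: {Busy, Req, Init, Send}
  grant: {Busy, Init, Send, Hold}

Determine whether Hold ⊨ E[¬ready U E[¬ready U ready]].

Sat(¬ready) = {Load, Hold, Ack}
E[¬ready U ready]: least fixpoint, start Z0 = Sat(ready) = {Busy, Req, Init, Send}, add states in Sat(¬ready) with some successor in Z. Z1 = {Busy, Req, Init, Send, Hold}; fixed.
Sat(E[¬ready U ready]) = {Busy, Req, Init, Send, Hold}
E[¬ready U E[¬ready U ready]]: least fixpoint, start Z0 = Sat(E[¬ready U ready]) = {Busy, Req, Init, Send, Hold}, add states in Sat(¬ready) with some successor in Z. Already a fixed point.
Sat(E[¬ready U E[¬ready U ready]]) = {Busy, Req, Init, Send, Hold}
Hold ∈ Sat(E[¬ready U E[¬ready U ready]]) = {Busy, Req, Init, Send, Hold}, so the formula holds at Hold.

Yes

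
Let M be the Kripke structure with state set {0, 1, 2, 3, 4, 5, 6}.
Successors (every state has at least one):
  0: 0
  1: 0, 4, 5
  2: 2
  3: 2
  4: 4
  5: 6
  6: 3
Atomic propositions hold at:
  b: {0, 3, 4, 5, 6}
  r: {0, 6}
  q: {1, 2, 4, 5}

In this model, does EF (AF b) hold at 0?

AF b: least fixpoint, start Z0 = {0, 3, 4, 5, 6}, add states with every successor in Z. Z1 = {0, 1, 3, 4, 5, 6}; fixed.
Sat(AF b) = {0, 1, 3, 4, 5, 6}
EF (AF b): least fixpoint, start Z0 = {0, 1, 3, 4, 5, 6}, add states with some successor in Z. Already a fixed point.
Sat(EF (AF b)) = {0, 1, 3, 4, 5, 6}
0 ∈ Sat(EF (AF b)) = {0, 1, 3, 4, 5, 6}, so the formula holds at 0.

Yes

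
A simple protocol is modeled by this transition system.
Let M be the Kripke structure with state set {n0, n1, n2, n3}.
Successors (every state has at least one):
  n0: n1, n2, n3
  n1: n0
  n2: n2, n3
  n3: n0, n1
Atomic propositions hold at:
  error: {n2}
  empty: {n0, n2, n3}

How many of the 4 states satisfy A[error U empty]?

A[error U empty]: least fixpoint, start Z0 = Sat(empty) = {n0, n2, n3}, add states in Sat(error) with every successor in Z. Already a fixed point.
Sat(A[error U empty]) = {n0, n2, n3}
|Sat(A[error U empty])| = |{n0, n2, n3}| = 3.

3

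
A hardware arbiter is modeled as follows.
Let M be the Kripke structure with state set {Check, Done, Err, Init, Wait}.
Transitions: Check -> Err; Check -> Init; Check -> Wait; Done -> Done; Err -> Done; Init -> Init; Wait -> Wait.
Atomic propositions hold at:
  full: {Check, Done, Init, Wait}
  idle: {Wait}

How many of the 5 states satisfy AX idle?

Sat(AX idle) = {s : every successor in {Wait}} = {Wait}
|Sat(AX idle)| = |{Wait}| = 1.

1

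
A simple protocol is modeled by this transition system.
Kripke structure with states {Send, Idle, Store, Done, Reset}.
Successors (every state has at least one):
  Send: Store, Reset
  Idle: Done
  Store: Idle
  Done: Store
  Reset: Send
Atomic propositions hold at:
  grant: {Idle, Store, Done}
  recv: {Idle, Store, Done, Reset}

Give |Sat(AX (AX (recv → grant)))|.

Sat(recv → grant) = {Send, Idle, Store, Done}
Sat(AX (recv → grant)) = {s : every successor in {Send, Idle, Store, Done}} = {Idle, Store, Done, Reset}
Sat(AX (AX (recv → grant))) = {s : every successor in {Idle, Store, Done, Reset}} = {Send, Idle, Store, Done}
|Sat(AX (AX (recv → grant)))| = |{Send, Idle, Store, Done}| = 4.

4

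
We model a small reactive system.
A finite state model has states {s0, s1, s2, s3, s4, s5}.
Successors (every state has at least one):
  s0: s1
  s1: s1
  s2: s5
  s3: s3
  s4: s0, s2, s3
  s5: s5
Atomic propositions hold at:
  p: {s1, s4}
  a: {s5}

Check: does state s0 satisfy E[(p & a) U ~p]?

Yes

Sat(p & a) = ∅
Sat(~p) = {s0, s2, s3, s5}
E[(p & a) U ~p]: least fixpoint, start Z0 = Sat(~p) = {s0, s2, s3, s5}, add states in Sat(p & a) with some successor in Z. Already a fixed point.
Sat(E[(p & a) U ~p]) = {s0, s2, s3, s5}
s0 ∈ Sat(E[(p & a) U ~p]) = {s0, s2, s3, s5}, so the formula holds at s0.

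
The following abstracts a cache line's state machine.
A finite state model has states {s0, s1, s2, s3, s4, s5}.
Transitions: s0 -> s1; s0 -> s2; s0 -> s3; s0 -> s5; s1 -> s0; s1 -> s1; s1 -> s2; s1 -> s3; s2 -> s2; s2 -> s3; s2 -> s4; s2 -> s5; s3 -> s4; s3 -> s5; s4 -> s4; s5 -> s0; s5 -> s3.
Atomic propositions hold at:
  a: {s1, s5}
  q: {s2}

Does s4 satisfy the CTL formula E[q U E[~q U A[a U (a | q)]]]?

No

Sat(~q) = {s0, s1, s3, s4, s5}
Sat(a | q) = {s1, s2, s5}
A[a U (a | q)]: least fixpoint, start Z0 = Sat((a | q)) = {s1, s2, s5}, add states in Sat(a) with every successor in Z. Already a fixed point.
Sat(A[a U (a | q)]) = {s1, s2, s5}
E[~q U A[a U (a | q)]]: least fixpoint, start Z0 = Sat(A[a U (a | q)]) = {s1, s2, s5}, add states in Sat(~q) with some successor in Z. Z1 = {s0, s1, s2, s3, s5}; fixed.
Sat(E[~q U A[a U (a | q)]]) = {s0, s1, s2, s3, s5}
E[q U E[~q U A[a U (a | q)]]]: least fixpoint, start Z0 = Sat(E[~q U A[a U (a | q)]]) = {s0, s1, s2, s3, s5}, add states in Sat(q) with some successor in Z. Already a fixed point.
Sat(E[q U E[~q U A[a U (a | q)]]]) = {s0, s1, s2, s3, s5}
s4 ∉ Sat(E[q U E[~q U A[a U (a | q)]]]) = {s0, s1, s2, s3, s5}, so the formula does not hold at s4.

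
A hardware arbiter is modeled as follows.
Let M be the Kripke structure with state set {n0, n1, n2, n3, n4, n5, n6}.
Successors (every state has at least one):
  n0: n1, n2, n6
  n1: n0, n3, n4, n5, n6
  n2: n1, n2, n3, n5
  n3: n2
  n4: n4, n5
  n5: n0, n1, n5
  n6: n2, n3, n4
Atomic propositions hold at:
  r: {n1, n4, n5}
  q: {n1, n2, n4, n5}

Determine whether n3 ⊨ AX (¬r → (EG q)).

Yes

Sat(¬r) = {n0, n2, n3, n6}
EG q: greatest fixpoint, start Z0 = {n1, n2, n4, n5}, keep only states in Sat with some successor in Z. Already a fixed point.
Sat(EG q) = {n1, n2, n4, n5}
Sat(¬r → (EG q)) = {n1, n2, n4, n5}
Sat(AX (¬r → (EG q))) = {s : every successor in {n1, n2, n4, n5}} = {n3, n4}
n3 ∈ Sat(AX (¬r → (EG q))) = {n3, n4}, so the formula holds at n3.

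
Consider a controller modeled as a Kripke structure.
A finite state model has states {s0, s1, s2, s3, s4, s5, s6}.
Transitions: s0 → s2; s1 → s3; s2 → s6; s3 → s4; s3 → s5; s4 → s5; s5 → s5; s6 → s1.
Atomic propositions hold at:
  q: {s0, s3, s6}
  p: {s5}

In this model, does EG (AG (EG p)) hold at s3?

EG p: greatest fixpoint, start Z0 = {s5}, keep only states in Sat with some successor in Z. Already a fixed point.
Sat(EG p) = {s5}
AG (EG p): greatest fixpoint, start Z0 = {s5}, keep only states in Sat with every successor in Z. Already a fixed point.
Sat(AG (EG p)) = {s5}
EG (AG (EG p)): greatest fixpoint, start Z0 = {s5}, keep only states in Sat with some successor in Z. Already a fixed point.
Sat(EG (AG (EG p))) = {s5}
s3 ∉ Sat(EG (AG (EG p))) = {s5}, so the formula does not hold at s3.

No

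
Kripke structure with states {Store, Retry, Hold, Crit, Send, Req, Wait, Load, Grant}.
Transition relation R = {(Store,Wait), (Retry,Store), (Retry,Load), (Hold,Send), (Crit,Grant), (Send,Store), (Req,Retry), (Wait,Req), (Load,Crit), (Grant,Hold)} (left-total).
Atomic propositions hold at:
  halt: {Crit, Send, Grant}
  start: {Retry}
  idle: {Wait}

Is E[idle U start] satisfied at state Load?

No

E[idle U start]: least fixpoint, start Z0 = Sat(start) = {Retry}, add states in Sat(idle) with some successor in Z. Already a fixed point.
Sat(E[idle U start]) = {Retry}
Load ∉ Sat(E[idle U start]) = {Retry}, so the formula does not hold at Load.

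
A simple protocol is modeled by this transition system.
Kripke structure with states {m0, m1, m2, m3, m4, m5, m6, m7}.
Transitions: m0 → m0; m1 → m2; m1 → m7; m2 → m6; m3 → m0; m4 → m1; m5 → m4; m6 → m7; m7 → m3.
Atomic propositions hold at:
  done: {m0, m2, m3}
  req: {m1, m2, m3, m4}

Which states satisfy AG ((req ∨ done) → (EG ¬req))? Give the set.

{m0}

Sat(req ∨ done) = {m0, m1, m2, m3, m4}
Sat(¬req) = {m0, m5, m6, m7}
EG ¬req: greatest fixpoint, start Z0 = {m0, m5, m6, m7}, keep only states in Sat with some successor in Z. Z1 = {m0, m6}; Z2 = {m0}; fixed.
Sat(EG ¬req) = {m0}
Sat((req ∨ done) → (EG ¬req)) = {m0, m5, m6, m7}
AG ((req ∨ done) → (EG ¬req)): greatest fixpoint, start Z0 = {m0, m5, m6, m7}, keep only states in Sat with every successor in Z. Z1 = {m0, m6}; Z2 = {m0}; fixed.
Sat(AG ((req ∨ done) → (EG ¬req))) = {m0}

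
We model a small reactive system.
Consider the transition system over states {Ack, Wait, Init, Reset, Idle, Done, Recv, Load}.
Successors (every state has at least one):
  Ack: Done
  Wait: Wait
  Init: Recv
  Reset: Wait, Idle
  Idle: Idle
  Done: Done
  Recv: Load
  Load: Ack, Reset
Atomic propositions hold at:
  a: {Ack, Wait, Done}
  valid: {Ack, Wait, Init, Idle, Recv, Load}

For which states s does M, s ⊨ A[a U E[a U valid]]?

{Ack, Wait, Init, Idle, Recv, Load}

E[a U valid]: least fixpoint, start Z0 = Sat(valid) = {Ack, Wait, Init, Idle, Recv, Load}, add states in Sat(a) with some successor in Z. Already a fixed point.
Sat(E[a U valid]) = {Ack, Wait, Init, Idle, Recv, Load}
A[a U E[a U valid]]: least fixpoint, start Z0 = Sat(E[a U valid]) = {Ack, Wait, Init, Idle, Recv, Load}, add states in Sat(a) with every successor in Z. Already a fixed point.
Sat(A[a U E[a U valid]]) = {Ack, Wait, Init, Idle, Recv, Load}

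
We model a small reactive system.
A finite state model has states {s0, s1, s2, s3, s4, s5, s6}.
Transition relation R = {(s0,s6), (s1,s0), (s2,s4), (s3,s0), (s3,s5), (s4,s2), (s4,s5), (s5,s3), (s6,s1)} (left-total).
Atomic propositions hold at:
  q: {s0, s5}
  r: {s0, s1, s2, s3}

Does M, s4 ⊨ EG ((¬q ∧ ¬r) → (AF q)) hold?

Sat(¬q) = {s1, s2, s3, s4, s6}
Sat(¬r) = {s4, s5, s6}
Sat(¬q ∧ ¬r) = {s4, s6}
AF q: least fixpoint, start Z0 = {s0, s5}, add states with every successor in Z. Z1 = {s0, s1, s3, s5}; Z2 = {s0, s1, s3, s5, s6}; fixed.
Sat(AF q) = {s0, s1, s3, s5, s6}
Sat((¬q ∧ ¬r) → (AF q)) = {s0, s1, s2, s3, s5, s6}
EG ((¬q ∧ ¬r) → (AF q)): greatest fixpoint, start Z0 = {s0, s1, s2, s3, s5, s6}, keep only states in Sat with some successor in Z. Z1 = {s0, s1, s3, s5, s6}; fixed.
Sat(EG ((¬q ∧ ¬r) → (AF q))) = {s0, s1, s3, s5, s6}
s4 ∉ Sat(EG ((¬q ∧ ¬r) → (AF q))) = {s0, s1, s3, s5, s6}, so the formula does not hold at s4.

No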